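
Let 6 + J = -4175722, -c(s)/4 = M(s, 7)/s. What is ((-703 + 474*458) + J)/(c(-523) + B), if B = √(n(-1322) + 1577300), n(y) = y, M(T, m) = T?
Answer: -7918678/787981 - 3959339*√1575978/1575962 ≈ -3164.0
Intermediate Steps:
c(s) = -4 (c(s) = -4*s/s = -4*1 = -4)
J = -4175728 (J = -6 - 4175722 = -4175728)
B = √1575978 (B = √(-1322 + 1577300) = √1575978 ≈ 1255.4)
((-703 + 474*458) + J)/(c(-523) + B) = ((-703 + 474*458) - 4175728)/(-4 + √1575978) = ((-703 + 217092) - 4175728)/(-4 + √1575978) = (216389 - 4175728)/(-4 + √1575978) = -3959339/(-4 + √1575978)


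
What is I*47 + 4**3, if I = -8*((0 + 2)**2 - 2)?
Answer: -688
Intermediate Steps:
I = -16 (I = -8*(2**2 - 2) = -8*(4 - 2) = -8*2 = -16)
I*47 + 4**3 = -16*47 + 4**3 = -752 + 64 = -688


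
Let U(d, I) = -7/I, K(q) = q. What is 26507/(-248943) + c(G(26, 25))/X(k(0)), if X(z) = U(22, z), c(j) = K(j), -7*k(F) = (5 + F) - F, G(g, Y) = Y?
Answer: 29819032/12198207 ≈ 2.4445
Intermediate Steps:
k(F) = -5/7 (k(F) = -((5 + F) - F)/7 = -1/7*5 = -5/7)
c(j) = j
X(z) = -7/z
26507/(-248943) + c(G(26, 25))/X(k(0)) = 26507/(-248943) + 25/((-7/(-5/7))) = 26507*(-1/248943) + 25/((-7*(-7/5))) = -26507/248943 + 25/(49/5) = -26507/248943 + 25*(5/49) = -26507/248943 + 125/49 = 29819032/12198207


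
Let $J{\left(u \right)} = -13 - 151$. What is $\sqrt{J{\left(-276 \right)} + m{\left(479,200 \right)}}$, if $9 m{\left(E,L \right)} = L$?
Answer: $\frac{2 i \sqrt{319}}{3} \approx 11.907 i$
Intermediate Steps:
$m{\left(E,L \right)} = \frac{L}{9}$
$J{\left(u \right)} = -164$
$\sqrt{J{\left(-276 \right)} + m{\left(479,200 \right)}} = \sqrt{-164 + \frac{1}{9} \cdot 200} = \sqrt{-164 + \frac{200}{9}} = \sqrt{- \frac{1276}{9}} = \frac{2 i \sqrt{319}}{3}$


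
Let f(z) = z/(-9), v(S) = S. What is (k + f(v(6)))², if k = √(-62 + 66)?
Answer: 16/9 ≈ 1.7778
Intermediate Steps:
f(z) = -z/9 (f(z) = z*(-⅑) = -z/9)
k = 2 (k = √4 = 2)
(k + f(v(6)))² = (2 - ⅑*6)² = (2 - ⅔)² = (4/3)² = 16/9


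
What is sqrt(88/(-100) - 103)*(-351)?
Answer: -2457*I*sqrt(53)/5 ≈ -3577.4*I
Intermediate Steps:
sqrt(88/(-100) - 103)*(-351) = sqrt(88*(-1/100) - 103)*(-351) = sqrt(-22/25 - 103)*(-351) = sqrt(-2597/25)*(-351) = (7*I*sqrt(53)/5)*(-351) = -2457*I*sqrt(53)/5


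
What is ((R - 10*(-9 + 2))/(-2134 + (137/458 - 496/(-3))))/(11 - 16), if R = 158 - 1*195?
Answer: 4122/1229335 ≈ 0.0033530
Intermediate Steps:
R = -37 (R = 158 - 195 = -37)
((R - 10*(-9 + 2))/(-2134 + (137/458 - 496/(-3))))/(11 - 16) = ((-37 - 10*(-9 + 2))/(-2134 + (137/458 - 496/(-3))))/(11 - 16) = ((-37 - 10*(-7))/(-2134 + (137*(1/458) - 496*(-1/3))))/(-5) = -(-37 + 70)/(5*(-2134 + (137/458 + 496/3))) = -33/(5*(-2134 + 227579/1374)) = -33/(5*(-2704537/1374)) = -33*(-1374)/(5*2704537) = -1/5*(-4122/245867) = 4122/1229335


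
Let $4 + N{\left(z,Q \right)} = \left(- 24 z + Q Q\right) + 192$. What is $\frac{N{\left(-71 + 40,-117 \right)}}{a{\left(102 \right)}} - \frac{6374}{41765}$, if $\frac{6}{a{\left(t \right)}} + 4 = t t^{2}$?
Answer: $\frac{324010023362008}{125295} \approx 2.586 \cdot 10^{9}$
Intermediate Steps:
$N{\left(z,Q \right)} = 188 + Q^{2} - 24 z$ ($N{\left(z,Q \right)} = -4 + \left(\left(- 24 z + Q Q\right) + 192\right) = -4 + \left(\left(- 24 z + Q^{2}\right) + 192\right) = -4 + \left(\left(Q^{2} - 24 z\right) + 192\right) = -4 + \left(192 + Q^{2} - 24 z\right) = 188 + Q^{2} - 24 z$)
$a{\left(t \right)} = \frac{6}{-4 + t^{3}}$ ($a{\left(t \right)} = \frac{6}{-4 + t t^{2}} = \frac{6}{-4 + t^{3}}$)
$\frac{N{\left(-71 + 40,-117 \right)}}{a{\left(102 \right)}} - \frac{6374}{41765} = \frac{188 + \left(-117\right)^{2} - 24 \left(-71 + 40\right)}{6 \frac{1}{-4 + 102^{3}}} - \frac{6374}{41765} = \frac{188 + 13689 - -744}{6 \frac{1}{-4 + 1061208}} - \frac{6374}{41765} = \frac{188 + 13689 + 744}{6 \cdot \frac{1}{1061204}} - \frac{6374}{41765} = \frac{14621}{6 \cdot \frac{1}{1061204}} - \frac{6374}{41765} = \frac{14621}{\frac{3}{530602}} - \frac{6374}{41765} = 14621 \cdot \frac{530602}{3} - \frac{6374}{41765} = \frac{7757931842}{3} - \frac{6374}{41765} = \frac{324010023362008}{125295}$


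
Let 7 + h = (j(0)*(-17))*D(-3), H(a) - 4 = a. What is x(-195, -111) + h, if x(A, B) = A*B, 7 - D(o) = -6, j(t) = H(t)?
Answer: 20754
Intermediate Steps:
H(a) = 4 + a
j(t) = 4 + t
D(o) = 13 (D(o) = 7 - 1*(-6) = 7 + 6 = 13)
h = -891 (h = -7 + ((4 + 0)*(-17))*13 = -7 + (4*(-17))*13 = -7 - 68*13 = -7 - 884 = -891)
x(-195, -111) + h = -195*(-111) - 891 = 21645 - 891 = 20754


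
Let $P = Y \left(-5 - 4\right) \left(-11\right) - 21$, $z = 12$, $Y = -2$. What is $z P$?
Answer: $-2628$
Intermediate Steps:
$P = -219$ ($P = - 2 \left(-5 - 4\right) \left(-11\right) - 21 = \left(-2\right) \left(-9\right) \left(-11\right) - 21 = 18 \left(-11\right) - 21 = -198 - 21 = -219$)
$z P = 12 \left(-219\right) = -2628$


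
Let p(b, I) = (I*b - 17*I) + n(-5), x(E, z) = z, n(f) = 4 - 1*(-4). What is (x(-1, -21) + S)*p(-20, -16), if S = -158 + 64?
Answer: -69000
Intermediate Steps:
n(f) = 8 (n(f) = 4 + 4 = 8)
p(b, I) = 8 - 17*I + I*b (p(b, I) = (I*b - 17*I) + 8 = (-17*I + I*b) + 8 = 8 - 17*I + I*b)
S = -94
(x(-1, -21) + S)*p(-20, -16) = (-21 - 94)*(8 - 17*(-16) - 16*(-20)) = -115*(8 + 272 + 320) = -115*600 = -69000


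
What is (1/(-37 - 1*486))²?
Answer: 1/273529 ≈ 3.6559e-6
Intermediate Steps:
(1/(-37 - 1*486))² = (1/(-37 - 486))² = (1/(-523))² = (-1/523)² = 1/273529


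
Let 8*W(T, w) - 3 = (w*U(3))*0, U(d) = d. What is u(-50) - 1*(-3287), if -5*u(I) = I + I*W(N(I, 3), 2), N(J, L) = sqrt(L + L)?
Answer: 13203/4 ≈ 3300.8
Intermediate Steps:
N(J, L) = sqrt(2)*sqrt(L) (N(J, L) = sqrt(2*L) = sqrt(2)*sqrt(L))
W(T, w) = 3/8 (W(T, w) = 3/8 + ((w*3)*0)/8 = 3/8 + ((3*w)*0)/8 = 3/8 + (1/8)*0 = 3/8 + 0 = 3/8)
u(I) = -11*I/40 (u(I) = -(I + I*(3/8))/5 = -(I + 3*I/8)/5 = -11*I/40)
u(-50) - 1*(-3287) = -11/40*(-50) - 1*(-3287) = 55/4 + 3287 = 13203/4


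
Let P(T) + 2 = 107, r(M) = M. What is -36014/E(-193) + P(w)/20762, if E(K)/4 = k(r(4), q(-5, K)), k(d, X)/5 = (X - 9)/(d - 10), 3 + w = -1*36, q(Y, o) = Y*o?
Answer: 80148993/7088740 ≈ 11.307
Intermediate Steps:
w = -39 (w = -3 - 1*36 = -3 - 36 = -39)
P(T) = 105 (P(T) = -2 + 107 = 105)
k(d, X) = 5*(-9 + X)/(-10 + d) (k(d, X) = 5*((X - 9)/(d - 10)) = 5*((-9 + X)/(-10 + d)) = 5*(-9 + X)/(-10 + d))
E(K) = 30 + 50*K/3 (E(K) = 4*(5*(-9 - 5*K)/(-10 + 4)) = 4*(5*(-9 - 5*K)/(-6)) = 4*(5*(-1/6)*(-9 - 5*K)) = 4*(15/2 + 25*K/6) = 30 + 50*K/3)
-36014/E(-193) + P(w)/20762 = -36014/(30 + (50/3)*(-193)) + 105/20762 = -36014/(30 - 9650/3) + 105*(1/20762) = -36014/(-9560/3) + 15/2966 = -36014*(-3/9560) + 15/2966 = 54021/4780 + 15/2966 = 80148993/7088740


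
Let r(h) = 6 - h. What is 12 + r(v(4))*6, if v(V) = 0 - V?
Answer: 72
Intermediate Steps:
v(V) = -V
12 + r(v(4))*6 = 12 + (6 - (-1)*4)*6 = 12 + (6 - 1*(-4))*6 = 12 + (6 + 4)*6 = 12 + 10*6 = 12 + 60 = 72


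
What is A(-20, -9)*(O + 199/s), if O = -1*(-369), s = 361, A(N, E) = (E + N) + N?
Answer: -6536992/361 ≈ -18108.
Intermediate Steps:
A(N, E) = E + 2*N
O = 369
A(-20, -9)*(O + 199/s) = (-9 + 2*(-20))*(369 + 199/361) = (-9 - 40)*(369 + 199*(1/361)) = -49*(369 + 199/361) = -49*133408/361 = -6536992/361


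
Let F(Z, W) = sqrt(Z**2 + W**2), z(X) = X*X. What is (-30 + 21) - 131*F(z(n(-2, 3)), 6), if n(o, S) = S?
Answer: -9 - 393*sqrt(13) ≈ -1426.0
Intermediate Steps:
z(X) = X**2
F(Z, W) = sqrt(W**2 + Z**2)
(-30 + 21) - 131*F(z(n(-2, 3)), 6) = (-30 + 21) - 131*sqrt(6**2 + (3**2)**2) = -9 - 131*sqrt(36 + 9**2) = -9 - 131*sqrt(36 + 81) = -9 - 393*sqrt(13)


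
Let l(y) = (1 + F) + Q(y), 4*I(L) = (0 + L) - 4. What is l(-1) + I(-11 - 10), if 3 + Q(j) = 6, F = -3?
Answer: -21/4 ≈ -5.2500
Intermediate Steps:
Q(j) = 3 (Q(j) = -3 + 6 = 3)
I(L) = -1 + L/4 (I(L) = ((0 + L) - 4)/4 = (L - 4)/4 = (-4 + L)/4 = -1 + L/4)
l(y) = 1 (l(y) = (1 - 3) + 3 = -2 + 3 = 1)
l(-1) + I(-11 - 10) = 1 + (-1 + (-11 - 10)/4) = 1 + (-1 + (¼)*(-21)) = 1 + (-1 - 21/4) = 1 - 25/4 = -21/4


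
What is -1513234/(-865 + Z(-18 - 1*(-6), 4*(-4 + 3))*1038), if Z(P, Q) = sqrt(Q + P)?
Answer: 7566170/103973 + 36317616*I/103973 ≈ 72.771 + 349.3*I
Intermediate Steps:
Z(P, Q) = sqrt(P + Q)
-1513234/(-865 + Z(-18 - 1*(-6), 4*(-4 + 3))*1038) = -1513234/(-865 + sqrt((-18 - 1*(-6)) + 4*(-4 + 3))*1038) = -1513234/(-865 + sqrt((-18 + 6) + 4*(-1))*1038) = -1513234/(-865 + sqrt(-12 - 4)*1038) = -1513234/(-865 + sqrt(-16)*1038) = -1513234/(-865 + (4*I)*1038) = -1513234*(-865 - 4152*I)/17987329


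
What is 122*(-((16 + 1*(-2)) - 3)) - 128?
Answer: -1470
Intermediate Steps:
122*(-((16 + 1*(-2)) - 3)) - 128 = 122*(-((16 - 2) - 3)) - 128 = 122*(-(14 - 3)) - 128 = 122*(-1*11) - 128 = 122*(-11) - 128 = -1342 - 128 = -1470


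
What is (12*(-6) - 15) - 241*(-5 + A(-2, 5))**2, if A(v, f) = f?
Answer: -87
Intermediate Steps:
(12*(-6) - 15) - 241*(-5 + A(-2, 5))**2 = (12*(-6) - 15) - 241*(-5 + 5)**2 = (-72 - 15) - 241*0**2 = -87 - 241*0 = -87 + 0 = -87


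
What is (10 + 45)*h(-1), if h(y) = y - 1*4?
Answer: -275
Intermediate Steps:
h(y) = -4 + y (h(y) = y - 4 = -4 + y)
(10 + 45)*h(-1) = (10 + 45)*(-4 - 1) = 55*(-5) = -275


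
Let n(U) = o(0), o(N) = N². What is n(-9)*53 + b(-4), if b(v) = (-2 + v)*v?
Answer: 24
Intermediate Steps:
n(U) = 0 (n(U) = 0² = 0)
b(v) = v*(-2 + v)
n(-9)*53 + b(-4) = 0*53 - 4*(-2 - 4) = 0 - 4*(-6) = 0 + 24 = 24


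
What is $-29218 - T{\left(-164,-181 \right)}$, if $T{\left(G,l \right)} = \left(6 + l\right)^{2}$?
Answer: $-59843$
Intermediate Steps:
$-29218 - T{\left(-164,-181 \right)} = -29218 - \left(6 - 181\right)^{2} = -29218 - \left(-175\right)^{2} = -29218 - 30625 = -59843$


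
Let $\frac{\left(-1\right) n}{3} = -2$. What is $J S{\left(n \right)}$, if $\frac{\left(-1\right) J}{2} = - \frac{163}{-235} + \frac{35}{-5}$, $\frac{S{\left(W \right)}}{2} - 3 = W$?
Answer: $\frac{53352}{235} \approx 227.03$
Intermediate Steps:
$n = 6$ ($n = \left(-3\right) \left(-2\right) = 6$)
$S{\left(W \right)} = 6 + 2 W$
$J = \frac{2964}{235}$ ($J = - 2 \left(- \frac{163}{-235} + \frac{35}{-5}\right) = - 2 \left(\left(-163\right) \left(- \frac{1}{235}\right) + 35 \left(- \frac{1}{5}\right)\right) = - 2 \left(\frac{163}{235} - 7\right) = \left(-2\right) \left(- \frac{1482}{235}\right) = \frac{2964}{235} \approx 12.613$)
$J S{\left(n \right)} = \frac{2964 \left(6 + 2 \cdot 6\right)}{235} = \frac{2964 \left(6 + 12\right)}{235} = \frac{2964}{235} \cdot 18 = \frac{53352}{235}$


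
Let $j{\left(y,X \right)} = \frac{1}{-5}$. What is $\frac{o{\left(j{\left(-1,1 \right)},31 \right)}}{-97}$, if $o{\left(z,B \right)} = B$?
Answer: $- \frac{31}{97} \approx -0.31959$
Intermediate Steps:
$j{\left(y,X \right)} = - \frac{1}{5}$
$\frac{o{\left(j{\left(-1,1 \right)},31 \right)}}{-97} = \frac{31}{-97} = 31 \left(- \frac{1}{97}\right) = - \frac{31}{97}$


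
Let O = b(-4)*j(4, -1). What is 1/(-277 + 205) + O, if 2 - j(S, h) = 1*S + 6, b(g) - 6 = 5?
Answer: -6337/72 ≈ -88.014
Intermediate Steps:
b(g) = 11 (b(g) = 6 + 5 = 11)
j(S, h) = -4 - S (j(S, h) = 2 - (1*S + 6) = 2 - (S + 6) = 2 - (6 + S) = 2 + (-6 - S) = -4 - S)
O = -88 (O = 11*(-4 - 1*4) = 11*(-4 - 4) = 11*(-8) = -88)
1/(-277 + 205) + O = 1/(-277 + 205) - 88 = 1/(-72) - 88 = -1/72 - 88 = -6337/72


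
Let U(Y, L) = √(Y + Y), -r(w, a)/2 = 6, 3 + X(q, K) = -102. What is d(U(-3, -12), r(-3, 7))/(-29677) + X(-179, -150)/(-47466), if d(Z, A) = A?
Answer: 1228559/469549494 ≈ 0.0026165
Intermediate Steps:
X(q, K) = -105 (X(q, K) = -3 - 102 = -105)
r(w, a) = -12 (r(w, a) = -2*6 = -12)
U(Y, L) = √2*√Y (U(Y, L) = √(2*Y) = √2*√Y)
d(U(-3, -12), r(-3, 7))/(-29677) + X(-179, -150)/(-47466) = -12/(-29677) - 105/(-47466) = -12*(-1/29677) - 105*(-1/47466) = 12/29677 + 35/15822 = 1228559/469549494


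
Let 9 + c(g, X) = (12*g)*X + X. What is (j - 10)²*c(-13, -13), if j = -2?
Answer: 288864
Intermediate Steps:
c(g, X) = -9 + X + 12*X*g (c(g, X) = -9 + ((12*g)*X + X) = -9 + (12*X*g + X) = -9 + (X + 12*X*g) = -9 + X + 12*X*g)
(j - 10)²*c(-13, -13) = (-2 - 10)²*(-9 - 13 + 12*(-13)*(-13)) = (-12)²*(-9 - 13 + 2028) = 144*2006 = 288864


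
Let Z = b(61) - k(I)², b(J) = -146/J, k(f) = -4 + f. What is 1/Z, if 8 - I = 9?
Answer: -61/1671 ≈ -0.036505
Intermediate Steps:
I = -1 (I = 8 - 1*9 = 8 - 9 = -1)
Z = -1671/61 (Z = -146/61 - (-4 - 1)² = -146*1/61 - 1*(-5)² = -146/61 - 1*25 = -146/61 - 25 = -1671/61 ≈ -27.393)
1/Z = 1/(-1671/61) = -61/1671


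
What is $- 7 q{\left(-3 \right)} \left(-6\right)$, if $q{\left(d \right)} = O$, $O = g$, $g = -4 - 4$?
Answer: $-336$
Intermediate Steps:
$g = -8$
$O = -8$
$q{\left(d \right)} = -8$
$- 7 q{\left(-3 \right)} \left(-6\right) = \left(-7\right) \left(-8\right) \left(-6\right) = 56 \left(-6\right) = -336$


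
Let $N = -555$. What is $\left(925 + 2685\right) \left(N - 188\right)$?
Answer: $-2682230$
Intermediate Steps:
$\left(925 + 2685\right) \left(N - 188\right) = \left(925 + 2685\right) \left(-555 - 188\right) = 3610 \left(-743\right) = -2682230$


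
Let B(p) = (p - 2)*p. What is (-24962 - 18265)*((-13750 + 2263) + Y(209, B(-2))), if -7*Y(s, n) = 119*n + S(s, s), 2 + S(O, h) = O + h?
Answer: 3534974379/7 ≈ 5.0500e+8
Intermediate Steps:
B(p) = p*(-2 + p) (B(p) = (-2 + p)*p = p*(-2 + p))
S(O, h) = -2 + O + h (S(O, h) = -2 + (O + h) = -2 + O + h)
Y(s, n) = 2/7 - 17*n - 2*s/7 (Y(s, n) = -(119*n + (-2 + s + s))/7 = -(119*n + (-2 + 2*s))/7 = -(-2 + 2*s + 119*n)/7 = 2/7 - 17*n - 2*s/7)
(-24962 - 18265)*((-13750 + 2263) + Y(209, B(-2))) = (-24962 - 18265)*((-13750 + 2263) + (2/7 - (-34)*(-2 - 2) - 2/7*209)) = -43227*(-11487 + (2/7 - (-34)*(-4) - 418/7)) = -43227*(-11487 + (2/7 - 17*8 - 418/7)) = -43227*(-11487 + (2/7 - 136 - 418/7)) = -43227*(-11487 - 1368/7) = -43227*(-81777/7) = 3534974379/7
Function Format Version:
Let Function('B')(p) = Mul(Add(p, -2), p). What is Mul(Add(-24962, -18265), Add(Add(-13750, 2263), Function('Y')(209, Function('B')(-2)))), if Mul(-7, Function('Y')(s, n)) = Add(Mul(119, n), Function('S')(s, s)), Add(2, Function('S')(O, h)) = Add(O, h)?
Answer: Rational(3534974379, 7) ≈ 5.0500e+8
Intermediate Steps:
Function('B')(p) = Mul(p, Add(-2, p)) (Function('B')(p) = Mul(Add(-2, p), p) = Mul(p, Add(-2, p)))
Function('S')(O, h) = Add(-2, O, h) (Function('S')(O, h) = Add(-2, Add(O, h)) = Add(-2, O, h))
Function('Y')(s, n) = Add(Rational(2, 7), Mul(-17, n), Mul(Rational(-2, 7), s)) (Function('Y')(s, n) = Mul(Rational(-1, 7), Add(Mul(119, n), Add(-2, s, s))) = Mul(Rational(-1, 7), Add(Mul(119, n), Add(-2, Mul(2, s)))) = Mul(Rational(-1, 7), Add(-2, Mul(2, s), Mul(119, n))) = Add(Rational(2, 7), Mul(-17, n), Mul(Rational(-2, 7), s)))
Mul(Add(-24962, -18265), Add(Add(-13750, 2263), Function('Y')(209, Function('B')(-2)))) = Mul(Add(-24962, -18265), Add(Add(-13750, 2263), Add(Rational(2, 7), Mul(-17, Mul(-2, Add(-2, -2))), Mul(Rational(-2, 7), 209)))) = Mul(-43227, Add(-11487, Add(Rational(2, 7), Mul(-17, Mul(-2, -4)), Rational(-418, 7)))) = Mul(-43227, Add(-11487, Add(Rational(2, 7), Mul(-17, 8), Rational(-418, 7)))) = Mul(-43227, Add(-11487, Add(Rational(2, 7), -136, Rational(-418, 7)))) = Mul(-43227, Add(-11487, Rational(-1368, 7))) = Mul(-43227, Rational(-81777, 7)) = Rational(3534974379, 7)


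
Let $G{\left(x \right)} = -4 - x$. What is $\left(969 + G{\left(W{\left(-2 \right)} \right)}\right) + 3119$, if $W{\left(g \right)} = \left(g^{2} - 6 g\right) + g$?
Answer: $4070$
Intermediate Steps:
$W{\left(g \right)} = g^{2} - 5 g$
$\left(969 + G{\left(W{\left(-2 \right)} \right)}\right) + 3119 = \left(969 - \left(4 - 2 \left(-5 - 2\right)\right)\right) + 3119 = \left(969 - \left(4 - -14\right)\right) + 3119 = \left(969 - 18\right) + 3119 = 951 + 3119 = 4070$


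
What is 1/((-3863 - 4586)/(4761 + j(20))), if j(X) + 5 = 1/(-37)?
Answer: -175971/312613 ≈ -0.56290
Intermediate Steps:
j(X) = -186/37 (j(X) = -5 + 1/(-37) = -5 - 1/37 = -186/37)
1/((-3863 - 4586)/(4761 + j(20))) = 1/((-3863 - 4586)/(4761 - 186/37)) = 1/(-8449/175971/37) = 1/(-8449*37/175971) = 1/(-312613/175971) = -175971/312613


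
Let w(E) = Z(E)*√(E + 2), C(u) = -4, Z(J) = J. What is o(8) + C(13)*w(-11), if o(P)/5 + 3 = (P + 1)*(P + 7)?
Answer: 660 + 132*I ≈ 660.0 + 132.0*I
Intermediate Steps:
o(P) = -15 + 5*(1 + P)*(7 + P) (o(P) = -15 + 5*((P + 1)*(P + 7)) = -15 + 5*((1 + P)*(7 + P)) = -15 + 5*(1 + P)*(7 + P))
w(E) = E*√(2 + E) (w(E) = E*√(E + 2) = E*√(2 + E))
o(8) + C(13)*w(-11) = (20 + 5*8² + 40*8) - (-44)*√(2 - 11) = (20 + 5*64 + 320) - (-44)*√(-9) = (20 + 320 + 320) - (-44)*3*I = 660 - (-132)*I = 660 + 132*I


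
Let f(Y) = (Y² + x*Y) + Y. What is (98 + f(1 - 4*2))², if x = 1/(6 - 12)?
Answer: 717409/36 ≈ 19928.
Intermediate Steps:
x = -⅙ (x = 1/(-6) = -⅙ ≈ -0.16667)
f(Y) = Y² + 5*Y/6 (f(Y) = (Y² - Y/6) + Y = Y² + 5*Y/6)
(98 + f(1 - 4*2))² = (98 + (1 - 4*2)*(5 + 6*(1 - 4*2))/6)² = (98 + (1 - 8)*(5 + 6*(1 - 8))/6)² = (98 + (⅙)*(-7)*(5 + 6*(-7)))² = (98 + (⅙)*(-7)*(5 - 42))² = (98 + (⅙)*(-7)*(-37))² = (98 + 259/6)² = (847/6)² = 717409/36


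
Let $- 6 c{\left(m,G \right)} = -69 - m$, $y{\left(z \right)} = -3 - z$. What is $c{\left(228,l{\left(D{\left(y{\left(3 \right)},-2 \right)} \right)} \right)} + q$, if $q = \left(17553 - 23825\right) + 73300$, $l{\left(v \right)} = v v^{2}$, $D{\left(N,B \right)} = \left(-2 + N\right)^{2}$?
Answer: $\frac{134155}{2} \approx 67078.0$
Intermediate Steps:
$l{\left(v \right)} = v^{3}$
$q = 67028$ ($q = -6272 + 73300 = 67028$)
$c{\left(m,G \right)} = \frac{23}{2} + \frac{m}{6}$ ($c{\left(m,G \right)} = - \frac{-69 - m}{6} = \frac{23}{2} + \frac{m}{6}$)
$c{\left(228,l{\left(D{\left(y{\left(3 \right)},-2 \right)} \right)} \right)} + q = \left(\frac{23}{2} + \frac{1}{6} \cdot 228\right) + 67028 = \left(\frac{23}{2} + 38\right) + 67028 = \frac{99}{2} + 67028 = \frac{134155}{2}$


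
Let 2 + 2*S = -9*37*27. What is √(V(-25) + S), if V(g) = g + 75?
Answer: I*√17786/2 ≈ 66.682*I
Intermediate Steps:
V(g) = 75 + g
S = -8993/2 (S = -1 + (-9*37*27)/2 = -1 + (-333*27)/2 = -1 + (½)*(-8991) = -1 - 8991/2 = -8993/2 ≈ -4496.5)
√(V(-25) + S) = √((75 - 25) - 8993/2) = √(50 - 8993/2) = √(-8893/2) = I*√17786/2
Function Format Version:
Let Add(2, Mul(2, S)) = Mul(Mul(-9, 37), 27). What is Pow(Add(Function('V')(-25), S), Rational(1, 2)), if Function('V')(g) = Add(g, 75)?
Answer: Mul(Rational(1, 2), I, Pow(17786, Rational(1, 2))) ≈ Mul(66.682, I)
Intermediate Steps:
Function('V')(g) = Add(75, g)
S = Rational(-8993, 2) (S = Add(-1, Mul(Rational(1, 2), Mul(Mul(-9, 37), 27))) = Add(-1, Mul(Rational(1, 2), Mul(-333, 27))) = Add(-1, Mul(Rational(1, 2), -8991)) = Add(-1, Rational(-8991, 2)) = Rational(-8993, 2) ≈ -4496.5)
Pow(Add(Function('V')(-25), S), Rational(1, 2)) = Pow(Add(Add(75, -25), Rational(-8993, 2)), Rational(1, 2)) = Pow(Add(50, Rational(-8993, 2)), Rational(1, 2)) = Pow(Rational(-8893, 2), Rational(1, 2)) = Mul(Rational(1, 2), I, Pow(17786, Rational(1, 2)))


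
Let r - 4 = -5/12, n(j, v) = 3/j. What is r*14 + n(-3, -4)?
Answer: 295/6 ≈ 49.167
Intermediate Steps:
r = 43/12 (r = 4 - 5/12 = 43/12 ≈ 3.5833)
r*14 + n(-3, -4) = (43/12)*14 + 3/(-3) = 301/6 + 3*(-⅓) = 301/6 - 1 = 295/6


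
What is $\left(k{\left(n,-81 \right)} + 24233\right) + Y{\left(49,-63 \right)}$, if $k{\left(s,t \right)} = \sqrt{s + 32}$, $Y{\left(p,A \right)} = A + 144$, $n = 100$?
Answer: $24314 + 2 \sqrt{33} \approx 24326.0$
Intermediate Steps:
$Y{\left(p,A \right)} = 144 + A$
$k{\left(s,t \right)} = \sqrt{32 + s}$
$\left(k{\left(n,-81 \right)} + 24233\right) + Y{\left(49,-63 \right)} = \left(\sqrt{32 + 100} + 24233\right) + \left(144 - 63\right) = \left(\sqrt{132} + 24233\right) + 81 = \left(2 \sqrt{33} + 24233\right) + 81 = \left(24233 + 2 \sqrt{33}\right) + 81 = 24314 + 2 \sqrt{33}$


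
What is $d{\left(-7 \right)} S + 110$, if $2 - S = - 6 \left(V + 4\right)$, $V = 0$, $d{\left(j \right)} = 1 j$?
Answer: $-72$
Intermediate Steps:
$d{\left(j \right)} = j$
$S = 26$ ($S = 2 - - 6 \left(0 + 4\right) = 2 - \left(-6\right) 4 = 2 - -24 = 2 + 24 = 26$)
$d{\left(-7 \right)} S + 110 = \left(-7\right) 26 + 110 = -182 + 110 = -72$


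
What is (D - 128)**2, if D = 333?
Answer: 42025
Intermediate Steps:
(D - 128)**2 = (333 - 128)**2 = 205**2 = 42025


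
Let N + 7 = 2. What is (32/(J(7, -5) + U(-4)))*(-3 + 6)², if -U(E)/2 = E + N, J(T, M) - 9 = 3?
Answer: 48/5 ≈ 9.6000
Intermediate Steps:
N = -5 (N = -7 + 2 = -5)
J(T, M) = 12 (J(T, M) = 9 + 3 = 12)
U(E) = 10 - 2*E (U(E) = -2*(E - 5) = -2*(-5 + E) = 10 - 2*E)
(32/(J(7, -5) + U(-4)))*(-3 + 6)² = (32/(12 + (10 - 2*(-4))))*(-3 + 6)² = (32/(12 + (10 + 8)))*3² = (32/(12 + 18))*9 = (32/30)*9 = (32*(1/30))*9 = (16/15)*9 = 48/5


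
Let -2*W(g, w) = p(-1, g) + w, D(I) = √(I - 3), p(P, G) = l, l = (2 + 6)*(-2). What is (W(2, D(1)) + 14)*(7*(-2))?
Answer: -308 + 7*I*√2 ≈ -308.0 + 9.8995*I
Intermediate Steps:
l = -16 (l = 8*(-2) = -16)
p(P, G) = -16
D(I) = √(-3 + I)
W(g, w) = 8 - w/2 (W(g, w) = -(-16 + w)/2 = 8 - w/2)
(W(2, D(1)) + 14)*(7*(-2)) = ((8 - √(-3 + 1)/2) + 14)*(7*(-2)) = ((8 - I*√2/2) + 14)*(-14) = (22 - I*√2/2)*(-14) = -308 + 7*I*√2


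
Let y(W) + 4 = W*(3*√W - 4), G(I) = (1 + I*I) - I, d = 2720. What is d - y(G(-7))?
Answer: 2952 - 171*√57 ≈ 1661.0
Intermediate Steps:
G(I) = 1 + I² - I (G(I) = (1 + I²) - I = 1 + I² - I)
y(W) = -4 + W*(-4 + 3*√W) (y(W) = -4 + W*(3*√W - 4) = -4 + W*(-4 + 3*√W))
d - y(G(-7)) = 2720 - (-4 - 4*(1 + (-7)² - 1*(-7)) + 3*(1 + (-7)² - 1*(-7))^(3/2)) = 2720 - (-4 - 4*(1 + 49 + 7) + 3*(1 + 49 + 7)^(3/2)) = 2720 - (-4 - 4*57 + 3*57^(3/2)) = 2720 - (-4 - 228 + 3*(57*√57)) = 2720 - (-4 - 228 + 171*√57) = 2720 - (-232 + 171*√57) = 2720 + (232 - 171*√57) = 2952 - 171*√57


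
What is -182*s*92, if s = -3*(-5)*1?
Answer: -251160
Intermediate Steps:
s = 15 (s = 15*1 = 15)
-182*s*92 = -182*15*92 = -2730*92 = -251160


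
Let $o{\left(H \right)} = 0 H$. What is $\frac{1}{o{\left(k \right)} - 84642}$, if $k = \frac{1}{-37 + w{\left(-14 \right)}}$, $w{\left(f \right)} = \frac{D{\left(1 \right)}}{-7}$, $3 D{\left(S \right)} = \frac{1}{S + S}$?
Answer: $- \frac{1}{84642} \approx -1.1814 \cdot 10^{-5}$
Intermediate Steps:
$D{\left(S \right)} = \frac{1}{6 S}$ ($D{\left(S \right)} = \frac{1}{3 \left(S + S\right)} = \frac{1}{3 \cdot 2 S} = \frac{\frac{1}{2} \frac{1}{S}}{3} = \frac{1}{6 S}$)
$w{\left(f \right)} = - \frac{1}{42}$ ($w{\left(f \right)} = \frac{\frac{1}{6} \cdot 1^{-1}}{-7} = \frac{1}{6} \cdot 1 \left(- \frac{1}{7}\right) = \frac{1}{6} \left(- \frac{1}{7}\right) = - \frac{1}{42}$)
$k = - \frac{42}{1555}$ ($k = \frac{1}{-37 - \frac{1}{42}} = \frac{1}{- \frac{1555}{42}} = - \frac{42}{1555} \approx -0.02701$)
$o{\left(H \right)} = 0$
$\frac{1}{o{\left(k \right)} - 84642} = \frac{1}{0 - 84642} = \frac{1}{-84642} = - \frac{1}{84642}$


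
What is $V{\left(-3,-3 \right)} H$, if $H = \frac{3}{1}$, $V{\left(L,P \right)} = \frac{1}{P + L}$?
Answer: $- \frac{1}{2} \approx -0.5$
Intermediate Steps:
$V{\left(L,P \right)} = \frac{1}{L + P}$
$H = 3$ ($H = 3 \cdot 1 = 3$)
$V{\left(-3,-3 \right)} H = \frac{1}{-3 - 3} \cdot 3 = \frac{1}{-6} \cdot 3 = \left(- \frac{1}{6}\right) 3 = - \frac{1}{2}$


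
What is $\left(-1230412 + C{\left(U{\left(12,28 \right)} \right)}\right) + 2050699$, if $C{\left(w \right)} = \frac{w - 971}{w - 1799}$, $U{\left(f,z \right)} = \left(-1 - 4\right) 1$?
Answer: $\frac{369949681}{451} \approx 8.2029 \cdot 10^{5}$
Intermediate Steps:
$U{\left(f,z \right)} = -5$ ($U{\left(f,z \right)} = \left(-5\right) 1 = -5$)
$C{\left(w \right)} = \frac{-971 + w}{-1799 + w}$
$\left(-1230412 + C{\left(U{\left(12,28 \right)} \right)}\right) + 2050699 = \left(-1230412 + \frac{-971 - 5}{-1799 - 5}\right) + 2050699 = \left(-1230412 + \frac{1}{-1804} \left(-976\right)\right) + 2050699 = \left(-1230412 - - \frac{244}{451}\right) + 2050699 = \left(-1230412 + \frac{244}{451}\right) + 2050699 = - \frac{554915568}{451} + 2050699 = \frac{369949681}{451}$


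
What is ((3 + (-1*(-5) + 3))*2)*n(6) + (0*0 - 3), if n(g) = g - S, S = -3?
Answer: 195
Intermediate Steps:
n(g) = 3 + g (n(g) = g - 1*(-3) = g + 3 = 3 + g)
((3 + (-1*(-5) + 3))*2)*n(6) + (0*0 - 3) = ((3 + (-1*(-5) + 3))*2)*(3 + 6) + (0*0 - 3) = ((3 + (5 + 3))*2)*9 + (0 - 3) = ((3 + 8)*2)*9 - 3 = (11*2)*9 - 3 = 22*9 - 3 = 198 - 3 = 195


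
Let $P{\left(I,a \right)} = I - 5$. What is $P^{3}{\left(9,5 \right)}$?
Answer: $64$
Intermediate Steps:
$P{\left(I,a \right)} = -5 + I$
$P^{3}{\left(9,5 \right)} = \left(-5 + 9\right)^{3} = 4^{3} = 64$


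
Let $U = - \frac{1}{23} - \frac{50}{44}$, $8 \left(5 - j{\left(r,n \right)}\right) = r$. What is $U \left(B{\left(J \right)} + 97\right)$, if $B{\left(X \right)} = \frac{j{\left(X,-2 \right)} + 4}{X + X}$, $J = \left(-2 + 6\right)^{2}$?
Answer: $- \frac{1857267}{16192} \approx -114.7$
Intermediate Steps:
$j{\left(r,n \right)} = 5 - \frac{r}{8}$
$J = 16$ ($J = 4^{2} = 16$)
$U = - \frac{597}{506}$ ($U = \left(-1\right) \frac{1}{23} - \frac{25}{22} = - \frac{1}{23} - \frac{25}{22} = - \frac{597}{506} \approx -1.1798$)
$B{\left(X \right)} = \frac{9 - \frac{X}{8}}{2 X}$ ($B{\left(X \right)} = \frac{\left(5 - \frac{X}{8}\right) + 4}{X + X} = \frac{9 - \frac{X}{8}}{2 X}$)
$U \left(B{\left(J \right)} + 97\right) = - \frac{597 \left(\frac{72 - 16}{16 \cdot 16} + 97\right)}{506} = - \frac{597 \left(\frac{1}{16} \cdot \frac{1}{16} \left(72 - 16\right) + 97\right)}{506} = - \frac{597 \left(\frac{1}{16} \cdot \frac{1}{16} \cdot 56 + 97\right)}{506} = - \frac{597 \left(\frac{7}{32} + 97\right)}{506} = \left(- \frac{597}{506}\right) \frac{3111}{32} = - \frac{1857267}{16192}$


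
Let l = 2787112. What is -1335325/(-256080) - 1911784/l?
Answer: 80803267117/17843091024 ≈ 4.5285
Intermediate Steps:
-1335325/(-256080) - 1911784/l = -1335325/(-256080) - 1911784/2787112 = -1335325*(-1/256080) - 1911784*1/2787112 = 267065/51216 - 238973/348389 = 80803267117/17843091024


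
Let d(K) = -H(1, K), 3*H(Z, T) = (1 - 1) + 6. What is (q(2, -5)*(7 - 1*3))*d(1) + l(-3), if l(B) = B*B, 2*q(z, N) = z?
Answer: 1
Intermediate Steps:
q(z, N) = z/2
H(Z, T) = 2 (H(Z, T) = ((1 - 1) + 6)/3 = (0 + 6)/3 = (⅓)*6 = 2)
d(K) = -2 (d(K) = -1*2 = -2)
l(B) = B²
(q(2, -5)*(7 - 1*3))*d(1) + l(-3) = (((½)*2)*(7 - 1*3))*(-2) + (-3)² = (1*(7 - 3))*(-2) + 9 = (1*4)*(-2) + 9 = 4*(-2) + 9 = -8 + 9 = 1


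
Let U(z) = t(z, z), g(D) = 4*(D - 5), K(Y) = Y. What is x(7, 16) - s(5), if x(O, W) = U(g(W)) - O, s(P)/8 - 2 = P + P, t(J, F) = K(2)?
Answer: -101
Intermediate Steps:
t(J, F) = 2
s(P) = 16 + 16*P (s(P) = 16 + 8*(P + P) = 16 + 8*(2*P) = 16 + 16*P)
g(D) = -20 + 4*D (g(D) = 4*(-5 + D) = -20 + 4*D)
U(z) = 2
x(O, W) = 2 - O
x(7, 16) - s(5) = (2 - 1*7) - (16 + 16*5) = (2 - 7) - (16 + 80) = -5 - 1*96 = -5 - 96 = -101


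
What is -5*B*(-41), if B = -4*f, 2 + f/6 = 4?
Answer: -9840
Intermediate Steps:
f = 12 (f = -12 + 6*4 = -12 + 24 = 12)
B = -48 (B = -4*12 = -48)
-5*B*(-41) = -5*(-48)*(-41) = 240*(-41) = -9840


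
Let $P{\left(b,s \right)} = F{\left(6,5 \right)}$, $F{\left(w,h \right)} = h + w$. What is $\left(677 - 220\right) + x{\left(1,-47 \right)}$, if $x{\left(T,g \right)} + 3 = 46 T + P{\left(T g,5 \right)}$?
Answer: $511$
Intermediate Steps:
$P{\left(b,s \right)} = 11$ ($P{\left(b,s \right)} = 5 + 6 = 11$)
$x{\left(T,g \right)} = 8 + 46 T$ ($x{\left(T,g \right)} = -3 + \left(46 T + 11\right) = -3 + \left(11 + 46 T\right) = 8 + 46 T$)
$\left(677 - 220\right) + x{\left(1,-47 \right)} = \left(677 - 220\right) + \left(8 + 46 \cdot 1\right) = 457 + \left(8 + 46\right) = 457 + 54 = 511$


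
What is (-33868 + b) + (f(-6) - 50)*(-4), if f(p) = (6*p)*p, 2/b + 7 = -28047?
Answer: -484380365/14027 ≈ -34532.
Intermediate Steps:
b = -1/14027 (b = 2/(-7 - 28047) = 2/(-28054) = 2*(-1/28054) = -1/14027 ≈ -7.1291e-5)
f(p) = 6*p²
(-33868 + b) + (f(-6) - 50)*(-4) = (-33868 - 1/14027) + (6*(-6)² - 50)*(-4) = -475066437/14027 + (6*36 - 50)*(-4) = -475066437/14027 + (216 - 50)*(-4) = -475066437/14027 + 166*(-4) = -475066437/14027 - 664 = -484380365/14027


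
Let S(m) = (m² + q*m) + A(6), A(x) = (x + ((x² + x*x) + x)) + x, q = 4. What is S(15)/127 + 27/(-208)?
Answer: 74571/26416 ≈ 2.8229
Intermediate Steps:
A(x) = 2*x² + 3*x (A(x) = (x + ((x² + x²) + x)) + x = (x + (2*x² + x)) + x = (x + (x + 2*x²)) + x = (2*x + 2*x²) + x = 2*x² + 3*x)
S(m) = 90 + m² + 4*m (S(m) = (m² + 4*m) + 6*(3 + 2*6) = (m² + 4*m) + 6*(3 + 12) = (m² + 4*m) + 6*15 = (m² + 4*m) + 90 = 90 + m² + 4*m)
S(15)/127 + 27/(-208) = (90 + 15² + 4*15)/127 + 27/(-208) = (90 + 225 + 60)*(1/127) + 27*(-1/208) = 375*(1/127) - 27/208 = 375/127 - 27/208 = 74571/26416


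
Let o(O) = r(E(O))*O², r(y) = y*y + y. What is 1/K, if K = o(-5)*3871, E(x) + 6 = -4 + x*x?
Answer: 1/23226000 ≈ 4.3055e-8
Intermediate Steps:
E(x) = -10 + x² (E(x) = -6 + (-4 + x*x) = -6 + (-4 + x²) = -10 + x²)
r(y) = y + y² (r(y) = y² + y = y + y²)
o(O) = O²*(-10 + O²)*(-9 + O²) (o(O) = ((-10 + O²)*(1 + (-10 + O²)))*O² = ((-10 + O²)*(-9 + O²))*O² = O²*(-10 + O²)*(-9 + O²))
K = 23226000 (K = ((-5)²*(-10 + (-5)²)*(-9 + (-5)²))*3871 = (25*(-10 + 25)*(-9 + 25))*3871 = (25*15*16)*3871 = 6000*3871 = 23226000)
1/K = 1/23226000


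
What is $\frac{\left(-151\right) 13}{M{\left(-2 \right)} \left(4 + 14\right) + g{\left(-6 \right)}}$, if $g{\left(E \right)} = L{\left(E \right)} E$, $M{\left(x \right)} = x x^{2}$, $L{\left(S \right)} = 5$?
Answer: $\frac{1963}{174} \approx 11.282$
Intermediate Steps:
$M{\left(x \right)} = x^{3}$
$g{\left(E \right)} = 5 E$
$\frac{\left(-151\right) 13}{M{\left(-2 \right)} \left(4 + 14\right) + g{\left(-6 \right)}} = \frac{\left(-151\right) 13}{\left(-2\right)^{3} \left(4 + 14\right) + 5 \left(-6\right)} = - \frac{1963}{\left(-8\right) 18 - 30} = - \frac{1963}{-144 - 30} = - \frac{1963}{-174} = \left(-1963\right) \left(- \frac{1}{174}\right) = \frac{1963}{174}$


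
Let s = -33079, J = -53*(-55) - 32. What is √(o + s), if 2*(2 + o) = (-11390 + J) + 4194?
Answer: 5*I*√5638/2 ≈ 187.72*I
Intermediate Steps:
J = 2883 (J = 2915 - 32 = 2883)
o = -4317/2 (o = -2 + ((-11390 + 2883) + 4194)/2 = -2 + (-8507 + 4194)/2 = -2 + (½)*(-4313) = -2 - 4313/2 = -4317/2 ≈ -2158.5)
√(o + s) = √(-4317/2 - 33079) = √(-70475/2) = 5*I*√5638/2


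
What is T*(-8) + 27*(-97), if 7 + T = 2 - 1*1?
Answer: -2571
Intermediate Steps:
T = -6 (T = -7 + (2 - 1*1) = -7 + (2 - 1) = -7 + 1 = -6)
T*(-8) + 27*(-97) = -6*(-8) + 27*(-97) = 48 - 2619 = -2571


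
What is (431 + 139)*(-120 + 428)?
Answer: 175560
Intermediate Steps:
(431 + 139)*(-120 + 428) = 570*308 = 175560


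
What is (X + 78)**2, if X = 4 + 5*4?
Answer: 10404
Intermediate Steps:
X = 24 (X = 4 + 20 = 24)
(X + 78)**2 = (24 + 78)**2 = 102**2 = 10404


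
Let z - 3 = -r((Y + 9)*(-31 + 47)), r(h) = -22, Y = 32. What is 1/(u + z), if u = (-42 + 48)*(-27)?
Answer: -1/137 ≈ -0.0072993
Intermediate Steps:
u = -162 (u = 6*(-27) = -162)
z = 25 (z = 3 - 1*(-22) = 3 + 22 = 25)
1/(u + z) = 1/(-162 + 25) = 1/(-137) = -1/137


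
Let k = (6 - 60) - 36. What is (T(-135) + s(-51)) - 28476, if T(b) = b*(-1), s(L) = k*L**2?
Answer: -262431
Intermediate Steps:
k = -90 (k = -54 - 36 = -90)
s(L) = -90*L**2
T(b) = -b
(T(-135) + s(-51)) - 28476 = (-1*(-135) - 90*(-51)**2) - 28476 = (135 - 90*2601) - 28476 = (135 - 234090) - 28476 = -233955 - 28476 = -262431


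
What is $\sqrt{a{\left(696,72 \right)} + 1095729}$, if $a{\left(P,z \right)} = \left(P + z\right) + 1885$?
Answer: $\sqrt{1098382} \approx 1048.0$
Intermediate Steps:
$a{\left(P,z \right)} = 1885 + P + z$
$\sqrt{a{\left(696,72 \right)} + 1095729} = \sqrt{\left(1885 + 696 + 72\right) + 1095729} = \sqrt{2653 + 1095729} = \sqrt{1098382}$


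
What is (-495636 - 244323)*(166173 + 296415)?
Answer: -342296153892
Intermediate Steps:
(-495636 - 244323)*(166173 + 296415) = -739959*462588 = -342296153892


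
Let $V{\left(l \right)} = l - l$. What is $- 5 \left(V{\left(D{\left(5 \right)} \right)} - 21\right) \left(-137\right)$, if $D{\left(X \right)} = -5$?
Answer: $-14385$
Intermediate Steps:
$V{\left(l \right)} = 0$
$- 5 \left(V{\left(D{\left(5 \right)} \right)} - 21\right) \left(-137\right) = - 5 \left(0 - 21\right) \left(-137\right) = \left(-5\right) \left(-21\right) \left(-137\right) = 105 \left(-137\right) = -14385$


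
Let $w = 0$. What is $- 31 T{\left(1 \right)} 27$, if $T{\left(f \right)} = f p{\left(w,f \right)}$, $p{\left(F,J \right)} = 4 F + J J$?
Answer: $-837$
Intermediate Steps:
$p{\left(F,J \right)} = J^{2} + 4 F$ ($p{\left(F,J \right)} = 4 F + J^{2} = J^{2} + 4 F$)
$T{\left(f \right)} = f^{3}$ ($T{\left(f \right)} = f \left(f^{2} + 4 \cdot 0\right) = f \left(f^{2} + 0\right) = f f^{2} = f^{3}$)
$- 31 T{\left(1 \right)} 27 = - 31 \cdot 1^{3} \cdot 27 = \left(-31\right) 1 \cdot 27 = \left(-31\right) 27 = -837$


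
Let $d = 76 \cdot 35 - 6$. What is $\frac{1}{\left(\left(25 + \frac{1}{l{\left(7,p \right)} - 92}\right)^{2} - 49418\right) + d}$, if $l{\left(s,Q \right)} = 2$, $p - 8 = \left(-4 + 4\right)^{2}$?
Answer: $- \frac{8100}{373730399} \approx -2.1673 \cdot 10^{-5}$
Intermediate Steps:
$p = 8$ ($p = 8 + \left(-4 + 4\right)^{2} = 8 + 0^{2} = 8 + 0 = 8$)
$d = 2654$ ($d = 2660 - 6 = 2654$)
$\frac{1}{\left(\left(25 + \frac{1}{l{\left(7,p \right)} - 92}\right)^{2} - 49418\right) + d} = \frac{1}{\left(\left(25 + \frac{1}{2 - 92}\right)^{2} - 49418\right) + 2654} = \frac{1}{\left(\left(25 + \frac{1}{-90}\right)^{2} - 49418\right) + 2654} = \frac{1}{\left(\left(25 - \frac{1}{90}\right)^{2} - 49418\right) + 2654} = \frac{1}{\left(\left(\frac{2249}{90}\right)^{2} - 49418\right) + 2654} = \frac{1}{\left(\frac{5058001}{8100} - 49418\right) + 2654} = \frac{1}{- \frac{395227799}{8100} + 2654} = \frac{1}{- \frac{373730399}{8100}} = - \frac{8100}{373730399}$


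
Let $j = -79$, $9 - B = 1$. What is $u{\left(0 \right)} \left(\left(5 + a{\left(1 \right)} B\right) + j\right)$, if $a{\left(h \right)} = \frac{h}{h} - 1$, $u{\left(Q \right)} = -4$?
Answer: $296$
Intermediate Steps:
$a{\left(h \right)} = 0$ ($a{\left(h \right)} = 1 - 1 = 0$)
$B = 8$ ($B = 9 - 1 = 8$)
$u{\left(0 \right)} \left(\left(5 + a{\left(1 \right)} B\right) + j\right) = - 4 \left(\left(5 + 0 \cdot 8\right) - 79\right) = - 4 \left(\left(5 + 0\right) - 79\right) = - 4 \left(5 - 79\right) = \left(-4\right) \left(-74\right) = 296$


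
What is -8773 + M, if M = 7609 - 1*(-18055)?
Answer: 16891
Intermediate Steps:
M = 25664 (M = 7609 + 18055 = 25664)
-8773 + M = -8773 + 25664 = 16891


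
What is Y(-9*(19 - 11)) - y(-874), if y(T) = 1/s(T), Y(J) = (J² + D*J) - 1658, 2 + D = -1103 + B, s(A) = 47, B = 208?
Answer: 3201169/47 ≈ 68110.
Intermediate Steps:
D = -897 (D = -2 + (-1103 + 208) = -2 - 895 = -897)
Y(J) = -1658 + J² - 897*J (Y(J) = (J² - 897*J) - 1658 = -1658 + J² - 897*J)
y(T) = 1/47
Y(-9*(19 - 11)) - y(-874) = (-1658 + (-9*(19 - 11))² - (-8073)*(19 - 11)) - 1*1/47 = (-1658 + (-9*8)² - (-8073)*8) - 1/47 = (-1658 + (-72)² - 897*(-72)) - 1/47 = (-1658 + 5184 + 64584) - 1/47 = 68110 - 1/47 = 3201169/47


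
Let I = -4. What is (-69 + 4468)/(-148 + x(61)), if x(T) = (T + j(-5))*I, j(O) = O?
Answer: -4399/372 ≈ -11.825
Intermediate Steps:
x(T) = 20 - 4*T (x(T) = (T - 5)*(-4) = (-5 + T)*(-4) = 20 - 4*T)
(-69 + 4468)/(-148 + x(61)) = (-69 + 4468)/(-148 + (20 - 4*61)) = 4399/(-148 + (20 - 244)) = 4399/(-148 - 224) = 4399/(-372) = 4399*(-1/372) = -4399/372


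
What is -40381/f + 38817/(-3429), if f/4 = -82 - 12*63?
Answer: 927985/1277112 ≈ 0.72663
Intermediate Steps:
f = -3352 (f = 4*(-82 - 12*63) = 4*(-82 - 756) = 4*(-838) = -3352)
-40381/f + 38817/(-3429) = -40381/(-3352) + 38817/(-3429) = -40381*(-1/3352) + 38817*(-1/3429) = 40381/3352 - 4313/381 = 927985/1277112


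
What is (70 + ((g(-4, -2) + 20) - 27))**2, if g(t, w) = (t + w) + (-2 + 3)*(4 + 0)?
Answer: 3721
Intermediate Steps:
g(t, w) = 4 + t + w (g(t, w) = (t + w) + 1*4 = (t + w) + 4 = 4 + t + w)
(70 + ((g(-4, -2) + 20) - 27))**2 = (70 + (((4 - 4 - 2) + 20) - 27))**2 = (70 + ((-2 + 20) - 27))**2 = (70 + (18 - 27))**2 = (70 - 9)**2 = 61**2 = 3721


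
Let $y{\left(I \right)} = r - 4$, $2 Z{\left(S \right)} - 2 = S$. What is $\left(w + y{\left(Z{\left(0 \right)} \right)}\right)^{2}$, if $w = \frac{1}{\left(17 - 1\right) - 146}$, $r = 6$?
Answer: $\frac{67081}{16900} \approx 3.9693$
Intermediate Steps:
$Z{\left(S \right)} = 1 + \frac{S}{2}$
$y{\left(I \right)} = 2$ ($y{\left(I \right)} = 6 - 4 = 2$)
$w = - \frac{1}{130}$ ($w = \frac{1}{\left(17 - 1\right) - 146} = \frac{1}{16 - 146} = \frac{1}{-130} = - \frac{1}{130} \approx -0.0076923$)
$\left(w + y{\left(Z{\left(0 \right)} \right)}\right)^{2} = \left(- \frac{1}{130} + 2\right)^{2} = \left(\frac{259}{130}\right)^{2} = \frac{67081}{16900}$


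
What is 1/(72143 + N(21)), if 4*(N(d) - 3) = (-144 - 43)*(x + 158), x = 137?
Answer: 4/233419 ≈ 1.7137e-5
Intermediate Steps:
N(d) = -55153/4 (N(d) = 3 + ((-144 - 43)*(137 + 158))/4 = 3 + (-187*295)/4 = 3 + (1/4)*(-55165) = 3 - 55165/4 = -55153/4)
1/(72143 + N(21)) = 1/(72143 - 55153/4) = 1/(233419/4) = 4/233419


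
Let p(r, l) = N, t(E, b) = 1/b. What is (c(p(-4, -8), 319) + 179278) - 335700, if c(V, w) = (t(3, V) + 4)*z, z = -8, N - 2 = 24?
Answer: -2033906/13 ≈ -1.5645e+5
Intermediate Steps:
N = 26 (N = 2 + 24 = 26)
p(r, l) = 26
c(V, w) = -32 - 8/V (c(V, w) = (1/V + 4)*(-8) = (4 + 1/V)*(-8) = -32 - 8/V)
(c(p(-4, -8), 319) + 179278) - 335700 = ((-32 - 8/26) + 179278) - 335700 = ((-32 - 8*1/26) + 179278) - 335700 = ((-32 - 4/13) + 179278) - 335700 = (-420/13 + 179278) - 335700 = 2330194/13 - 335700 = -2033906/13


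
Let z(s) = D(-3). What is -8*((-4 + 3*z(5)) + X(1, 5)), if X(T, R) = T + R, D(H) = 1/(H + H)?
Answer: -12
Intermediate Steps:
D(H) = 1/(2*H)
X(T, R) = R + T
z(s) = -1/6 (z(s) = (1/2)/(-3) = (1/2)*(-1/3) = -1/6)
-8*((-4 + 3*z(5)) + X(1, 5)) = -8*((-4 + 3*(-1/6)) + (5 + 1)) = -8*((-4 - 1/2) + 6) = -8*(-9/2 + 6) = -8*3/2 = -12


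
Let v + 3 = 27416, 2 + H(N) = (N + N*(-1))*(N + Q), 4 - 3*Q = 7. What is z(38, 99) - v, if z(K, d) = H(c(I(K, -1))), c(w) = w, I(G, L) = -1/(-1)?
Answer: -27415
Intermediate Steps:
I(G, L) = 1 (I(G, L) = -1*(-1) = 1)
Q = -1 (Q = 4/3 - 1/3*7 = 4/3 - 7/3 = -1)
H(N) = -2 (H(N) = -2 + (N + N*(-1))*(N - 1) = -2 + (N - N)*(-1 + N) = -2 + 0*(-1 + N) = -2 + 0 = -2)
z(K, d) = -2
v = 27413 (v = -3 + 27416 = 27413)
z(38, 99) - v = -2 - 1*27413 = -2 - 27413 = -27415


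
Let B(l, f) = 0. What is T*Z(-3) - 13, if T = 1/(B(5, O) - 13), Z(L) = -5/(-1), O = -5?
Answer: -174/13 ≈ -13.385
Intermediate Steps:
Z(L) = 5 (Z(L) = -5*(-1) = 5)
T = -1/13 (T = 1/(0 - 13) = 1/(-13) = -1/13 ≈ -0.076923)
T*Z(-3) - 13 = -1/13*5 - 13 = -5/13 - 13 = -174/13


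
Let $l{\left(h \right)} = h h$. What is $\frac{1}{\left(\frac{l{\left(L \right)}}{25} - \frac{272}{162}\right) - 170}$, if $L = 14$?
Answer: $- \frac{2025}{331774} \approx -0.0061036$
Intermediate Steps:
$l{\left(h \right)} = h^{2}$
$\frac{1}{\left(\frac{l{\left(L \right)}}{25} - \frac{272}{162}\right) - 170} = \frac{1}{\left(\frac{14^{2}}{25} - \frac{272}{162}\right) - 170} = \frac{1}{\left(196 \cdot \frac{1}{25} - \frac{136}{81}\right) - 170} = \frac{1}{\left(\frac{196}{25} - \frac{136}{81}\right) - 170} = \frac{1}{\frac{12476}{2025} - 170} = \frac{1}{- \frac{331774}{2025}} = - \frac{2025}{331774}$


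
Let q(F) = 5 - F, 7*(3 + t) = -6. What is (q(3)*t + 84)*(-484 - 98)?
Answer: -310788/7 ≈ -44398.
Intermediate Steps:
t = -27/7 (t = -3 + (1/7)*(-6) = -3 - 6/7 = -27/7 ≈ -3.8571)
(q(3)*t + 84)*(-484 - 98) = ((5 - 1*3)*(-27/7) + 84)*(-484 - 98) = ((5 - 3)*(-27/7) + 84)*(-582) = (2*(-27/7) + 84)*(-582) = (-54/7 + 84)*(-582) = (534/7)*(-582) = -310788/7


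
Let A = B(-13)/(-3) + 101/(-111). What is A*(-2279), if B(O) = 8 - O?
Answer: 2000962/111 ≈ 18027.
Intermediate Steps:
A = -878/111 (A = (8 - 1*(-13))/(-3) + 101/(-111) = (8 + 13)*(-⅓) + 101*(-1/111) = 21*(-⅓) - 101/111 = -7 - 101/111 = -878/111 ≈ -7.9099)
A*(-2279) = -878/111*(-2279) = 2000962/111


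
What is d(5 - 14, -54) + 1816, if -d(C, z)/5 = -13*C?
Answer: 1231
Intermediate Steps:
d(C, z) = 65*C (d(C, z) = -(-65)*C = 65*C)
d(5 - 14, -54) + 1816 = 65*(5 - 14) + 1816 = 65*(-9) + 1816 = -585 + 1816 = 1231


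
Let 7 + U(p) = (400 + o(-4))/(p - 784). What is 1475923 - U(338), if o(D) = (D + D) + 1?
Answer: 658265173/446 ≈ 1.4759e+6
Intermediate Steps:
o(D) = 1 + 2*D (o(D) = 2*D + 1 = 1 + 2*D)
U(p) = -7 + 393/(-784 + p) (U(p) = -7 + (400 + (1 + 2*(-4)))/(p - 784) = -7 + (400 + (1 - 8))/(-784 + p) = -7 + (400 - 7)/(-784 + p) = -7 + 393/(-784 + p))
1475923 - U(338) = 1475923 - (5881 - 7*338)/(-784 + 338) = 1475923 - (5881 - 2366)/(-446) = 1475923 - (-1)*3515/446 = 1475923 - 1*(-3515/446) = 1475923 + 3515/446 = 658265173/446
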